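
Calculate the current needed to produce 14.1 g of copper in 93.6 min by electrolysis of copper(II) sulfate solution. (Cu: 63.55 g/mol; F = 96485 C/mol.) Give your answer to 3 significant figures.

7.62 A

n(Cu) = 14.1 / 63.55 = 0.2219 mol
Cu²⁺ + 2e⁻ → Cu, so n(e⁻) = 2 × 0.2219 = 0.4438 mol
Q = 0.4438 × 96485 = 42820 C
I = Q / t = 42820 / 5616 s = 7.62 A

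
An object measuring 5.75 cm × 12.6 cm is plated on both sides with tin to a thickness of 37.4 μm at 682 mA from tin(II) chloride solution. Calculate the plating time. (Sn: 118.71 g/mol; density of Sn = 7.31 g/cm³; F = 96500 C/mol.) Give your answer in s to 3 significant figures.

9440 s

Plated area = 2 × 5.75 × 12.6 = 144.9 cm²
Volume = 144.9 × 37.4×10⁻⁴ cm = 0.5419 cm³
m(Sn) = 0.5419 × 7.31 = 3.961 g
n(Sn) = 3.961 / 118.71 = 0.03337 mol; n(e⁻) = 2 × 0.03337 = 0.06674 mol
Q = 0.06674 × 96500 = 6440 C
t = 6440 / 0.682 = 9443 s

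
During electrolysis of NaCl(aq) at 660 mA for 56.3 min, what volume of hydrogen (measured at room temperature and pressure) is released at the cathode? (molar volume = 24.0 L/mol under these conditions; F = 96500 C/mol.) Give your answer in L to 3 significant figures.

Q = It = 0.660 × 3378 = 2229 C
n(e⁻) = 2229 / 96500 = 0.02310 mol
2H⁺ + 2e⁻ → H₂, so n(H₂) = 0.02310 / 2 = 0.01155 mol
V = 0.01155 × 24.0 = 0.2772 L

0.277 L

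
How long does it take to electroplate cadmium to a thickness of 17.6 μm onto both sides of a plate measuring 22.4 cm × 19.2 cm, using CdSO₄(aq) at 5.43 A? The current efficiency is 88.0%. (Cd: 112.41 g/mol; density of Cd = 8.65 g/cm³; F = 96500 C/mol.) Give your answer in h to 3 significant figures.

Plated area = 2 × 22.4 × 19.2 = 860.2 cm²
Volume = 860.2 × 17.6×10⁻⁴ cm = 1.514 cm³
m(Cd) = 1.514 × 8.65 = 13.10 g
n(Cd) = 13.10 / 112.41 = 0.1165 mol; n(e⁻) = 2 × 0.1165 = 0.2330 mol
Q = 0.2330 × 96500 / 0.880 = 25550 C
t = 25550 / 5.43 = 4705 s = 1.31 h

1.31 h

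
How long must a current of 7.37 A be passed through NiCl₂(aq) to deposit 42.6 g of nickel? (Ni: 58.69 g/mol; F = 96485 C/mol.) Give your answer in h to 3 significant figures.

5.28 h

n(Ni) = 42.6 / 58.69 = 0.7258 mol
Ni²⁺ + 2e⁻ → Ni, so n(e⁻) = 2 × 0.7258 = 1.452 mol
Q = 1.452 × 96485 = 1.401×10^5 C
t = Q / I = 1.401×10^5 / 7.37 = 19010 s = 5.28 h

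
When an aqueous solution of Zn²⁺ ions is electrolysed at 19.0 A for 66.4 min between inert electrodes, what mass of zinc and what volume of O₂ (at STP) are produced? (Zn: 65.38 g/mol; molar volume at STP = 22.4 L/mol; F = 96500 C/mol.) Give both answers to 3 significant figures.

Q = 19.0 × 3984 = 75700 C; n(e⁻) = 75700 / 96500 = 0.7845 mol
Cathode: Zn²⁺ + 2e⁻ → Zn → n(Zn) = 0.7845/2 = 0.3923 mol → 25.6 g
Anode: 2H₂O → O₂ + 4H⁺ + 4e⁻ → n(O₂) = 0.7845/4 = 0.1961 mol → 4.39 L

25.6 g Zn; 4.39 L O₂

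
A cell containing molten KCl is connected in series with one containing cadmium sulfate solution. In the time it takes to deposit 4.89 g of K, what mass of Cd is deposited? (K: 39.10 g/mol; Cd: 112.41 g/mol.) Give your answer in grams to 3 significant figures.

7.03 g

n(K) = 4.89 / 39.10 = 0.1251 mol
K⁺ + e⁻ → K, so n(e⁻) = 0.1251 mol
The cells are in series, so the same charge (and hence the same n(e⁻) = 0.1251 mol) passes through both.
Cd²⁺ + 2e⁻ → Cd, so n(Cd) = 0.1251 / 2 = 0.06255 mol
m(Cd) = 0.06255 × 112.41 = 7.03 g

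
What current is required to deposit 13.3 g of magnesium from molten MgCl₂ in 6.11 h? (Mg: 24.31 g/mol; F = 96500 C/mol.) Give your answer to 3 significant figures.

n(Mg) = 13.3 / 24.31 = 0.5471 mol
Mg²⁺ + 2e⁻ → Mg, so n(e⁻) = 2 × 0.5471 = 1.094 mol
Q = 1.094 × 96500 = 1.056×10^5 C
I = Q / t = 1.056×10^5 / 21996 s = 4.80 A

4.80 A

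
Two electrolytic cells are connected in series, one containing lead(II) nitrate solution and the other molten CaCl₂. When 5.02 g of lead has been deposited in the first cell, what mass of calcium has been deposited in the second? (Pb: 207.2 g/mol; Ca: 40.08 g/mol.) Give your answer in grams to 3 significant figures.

n(Pb) = 5.02 / 207.2 = 0.02423 mol
Pb²⁺ + 2e⁻ → Pb, so n(e⁻) = 2 × 0.02423 = 0.04846 mol
The cells are in series, so the same charge (and hence the same n(e⁻) = 0.04846 mol) passes through both.
Ca²⁺ + 2e⁻ → Ca, so n(Ca) = 0.04846 / 2 = 0.02423 mol
m(Ca) = 0.02423 × 40.08 = 0.971 g

0.971 g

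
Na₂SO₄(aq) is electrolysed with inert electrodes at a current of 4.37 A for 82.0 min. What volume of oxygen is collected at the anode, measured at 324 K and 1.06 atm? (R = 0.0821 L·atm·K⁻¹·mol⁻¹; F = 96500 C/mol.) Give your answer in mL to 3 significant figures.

Q = 4.37 A × 4920 s = 21500 C
Moles of electrons = 21500 / 96500 = 0.2228 mol
2H₂O → O₂ + 4H⁺ + 4e⁻, so n(O₂) = 0.2228 / 4 = 0.05570 mol
V = nRT/P = 0.05570 × 0.0821 × 324 / 1.06 = 1.398 L
= 1400 mL

1400 mL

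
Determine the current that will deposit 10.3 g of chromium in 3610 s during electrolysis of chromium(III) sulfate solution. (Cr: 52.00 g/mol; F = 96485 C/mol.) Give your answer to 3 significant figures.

n(Cr) = 10.3 / 52.00 = 0.1981 mol
Cr³⁺ + 3e⁻ → Cr, so n(e⁻) = 3 × 0.1981 = 0.5943 mol
Q = 0.5943 × 96485 = 57340 C
I = Q / t = 57340 / 3610 s = 15.9 A

15.9 A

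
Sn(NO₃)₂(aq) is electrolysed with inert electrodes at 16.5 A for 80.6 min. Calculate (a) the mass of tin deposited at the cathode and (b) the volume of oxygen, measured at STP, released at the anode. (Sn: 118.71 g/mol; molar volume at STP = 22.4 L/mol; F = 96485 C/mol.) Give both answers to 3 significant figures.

49.1 g Sn; 4.63 L O₂

Q = 16.5 × 4836 = 79790 C; n(e⁻) = 79790 / 96485 = 0.8270 mol
Cathode: Sn²⁺ + 2e⁻ → Sn → n(Sn) = 0.8270/2 = 0.4135 mol → 49.1 g
Anode: 2H₂O → O₂ + 4H⁺ + 4e⁻ → n(O₂) = 0.8270/4 = 0.2068 mol → 4.63 L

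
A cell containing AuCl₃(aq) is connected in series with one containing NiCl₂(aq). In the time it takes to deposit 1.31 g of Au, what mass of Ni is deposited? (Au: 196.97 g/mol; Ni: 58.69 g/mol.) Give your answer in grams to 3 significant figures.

n(Au) = 1.31 / 196.97 = 0.006651 mol
Au³⁺ + 3e⁻ → Au, so n(e⁻) = 3 × 0.006651 = 0.01995 mol
Since the cells are in series, n(e⁻) in the Ni cell is also 0.01995 mol.
Ni²⁺ + 2e⁻ → Ni, so n(Ni) = 0.01995 / 2 = 0.009975 mol
m(Ni) = 0.009975 × 58.69 = 0.585 g

0.585 g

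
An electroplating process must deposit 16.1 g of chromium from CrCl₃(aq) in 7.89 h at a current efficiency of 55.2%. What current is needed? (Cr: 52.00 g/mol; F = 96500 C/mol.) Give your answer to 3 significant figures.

n(Cr) = 16.1 / 52.00 = 0.3096 mol
Cr³⁺ + 3e⁻ → Cr, so n(e⁻) = 3 × 0.3096 = 0.9288 mol
Q = 0.9288 × 96500 / 0.552 = 1.624×10^5 C
I = Q / t = 1.624×10^5 / 28404 s = 5.72 A

5.72 A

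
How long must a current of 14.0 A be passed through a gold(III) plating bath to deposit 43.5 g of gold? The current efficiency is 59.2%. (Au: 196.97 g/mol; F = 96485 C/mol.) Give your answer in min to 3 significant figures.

n(Au) = 43.5 / 196.97 = 0.2208 mol
Au³⁺ + 3e⁻ → Au, so n(e⁻) = 3 × 0.2208 = 0.6624 mol
Q = 0.6624 × 96485 / 0.592 = 1.080×10^5 C
t = Q / I = 1.080×10^5 / 14.0 = 7714 s = 129 min

129 min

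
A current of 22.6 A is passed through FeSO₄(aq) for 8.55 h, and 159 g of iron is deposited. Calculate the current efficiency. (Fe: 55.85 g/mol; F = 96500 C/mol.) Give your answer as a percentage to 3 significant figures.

Q = 22.6 × 30780 = 6.956×10^5 C
n(e⁻) = 6.956×10^5 / 96500 = 7.208 mol
Fe²⁺ + 2e⁻ → Fe, so theoretical n(Fe) = 3.604 mol → 201.3 g
Efficiency = 159 / 201.3 = 0.7899 = 79.0%

79.0%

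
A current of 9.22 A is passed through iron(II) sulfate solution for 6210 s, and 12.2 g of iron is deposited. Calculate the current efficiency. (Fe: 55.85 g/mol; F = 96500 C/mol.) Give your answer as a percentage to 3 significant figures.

Q = 9.22 × 6210 = 57260 C
n(e⁻) = 57260 / 96500 = 0.5934 mol
Fe²⁺ + 2e⁻ → Fe, so theoretical n(Fe) = 0.2967 mol → 16.57 g
Efficiency = 12.2 / 16.57 = 0.7363 = 73.6%

73.6%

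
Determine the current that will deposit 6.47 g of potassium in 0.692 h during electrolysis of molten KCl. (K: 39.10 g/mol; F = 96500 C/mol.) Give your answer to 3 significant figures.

6.41 A

n(K) = 6.47 / 39.10 = 0.1655 mol
K⁺ + e⁻ → K, so n(e⁻) = 0.1655 mol
Q = 0.1655 × 96500 = 15970 C
I = Q / t = 15970 / 2491.2 s = 6.41 A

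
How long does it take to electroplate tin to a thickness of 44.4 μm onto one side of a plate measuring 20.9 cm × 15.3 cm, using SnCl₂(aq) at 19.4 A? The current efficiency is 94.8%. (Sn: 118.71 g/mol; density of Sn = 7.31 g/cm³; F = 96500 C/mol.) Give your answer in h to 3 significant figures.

0.255 h

Plated area = 20.9 × 15.3 = 319.8 cm²
Volume = 319.8 × 44.4×10⁻⁴ cm = 1.420 cm³
m(Sn) = 1.420 × 7.31 = 10.38 g
n(Sn) = 10.38 / 118.71 = 0.08744 mol; n(e⁻) = 2 × 0.08744 = 0.1749 mol
Q = 0.1749 × 96500 / 0.948 = 17800 C
t = 17800 / 19.4 = 917.5 s = 0.255 h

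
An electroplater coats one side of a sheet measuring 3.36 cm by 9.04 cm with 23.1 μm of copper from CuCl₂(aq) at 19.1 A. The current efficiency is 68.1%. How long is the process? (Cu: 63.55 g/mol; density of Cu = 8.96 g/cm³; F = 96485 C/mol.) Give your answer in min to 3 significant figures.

2.45 min

Plated area = 3.36 × 9.04 = 30.37 cm²
Volume = 30.37 × 23.1×10⁻⁴ cm = 0.07015 cm³
m(Cu) = 0.07015 × 8.96 = 0.6285 g
n(Cu) = 0.6285 / 63.55 = 0.009890 mol; n(e⁻) = 2 × 0.009890 = 0.01978 mol
Q = 0.01978 × 96485 / 0.681 = 2802 C
t = 2802 / 19.1 = 146.7 s = 2.45 min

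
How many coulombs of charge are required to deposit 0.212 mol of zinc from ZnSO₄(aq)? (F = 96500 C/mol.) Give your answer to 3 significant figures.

Zn²⁺ + 2e⁻ → Zn, so n(e⁻) = 2 × 0.212 = 0.4240 mol
Q = 0.4240 × 96500 = 40920 C

40900 C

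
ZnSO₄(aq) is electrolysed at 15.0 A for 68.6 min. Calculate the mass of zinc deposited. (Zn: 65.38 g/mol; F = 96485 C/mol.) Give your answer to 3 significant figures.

20.9 g

Q = 15.0 A × 4116 s = 61740 C
n(e⁻) = 61740 / 96485 = 0.6399 mol
Zn²⁺ + 2e⁻ → Zn, so n(Zn) = 0.6399 / 2 = 0.3200 mol
m = 0.3200 × 65.38 = 20.9 g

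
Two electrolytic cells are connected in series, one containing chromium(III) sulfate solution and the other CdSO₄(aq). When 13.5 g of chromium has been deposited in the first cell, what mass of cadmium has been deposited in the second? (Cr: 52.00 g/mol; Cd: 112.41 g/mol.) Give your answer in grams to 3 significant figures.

43.8 g

n(Cr) = 13.5 / 52.00 = 0.2596 mol
Cr³⁺ + 3e⁻ → Cr, so n(e⁻) = 3 × 0.2596 = 0.7788 mol
The cells are in series, so the same charge (and hence the same n(e⁻) = 0.7788 mol) passes through both.
Cd²⁺ + 2e⁻ → Cd, so n(Cd) = 0.7788 / 2 = 0.3894 mol
m(Cd) = 0.3894 × 112.41 = 43.8 g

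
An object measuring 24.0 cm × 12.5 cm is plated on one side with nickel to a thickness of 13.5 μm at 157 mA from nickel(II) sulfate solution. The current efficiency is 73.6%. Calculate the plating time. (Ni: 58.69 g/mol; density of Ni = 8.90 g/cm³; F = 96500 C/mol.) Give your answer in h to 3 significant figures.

Plated area = 24.0 × 12.5 = 300.0 cm²
Volume = 300.0 × 13.5×10⁻⁴ cm = 0.4050 cm³
m(Ni) = 0.4050 × 8.90 = 3.605 g
n(Ni) = 3.605 / 58.69 = 0.06142 mol; n(e⁻) = 2 × 0.06142 = 0.1228 mol
Q = 0.1228 × 96500 / 0.736 = 16100 C
t = 16100 / 0.157 = 1.025×10^5 s = 28.5 h

28.5 h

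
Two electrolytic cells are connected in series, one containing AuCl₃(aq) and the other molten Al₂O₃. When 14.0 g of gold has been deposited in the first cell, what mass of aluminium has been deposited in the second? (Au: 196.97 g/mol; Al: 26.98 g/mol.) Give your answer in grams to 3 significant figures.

n(Au) = 14.0 / 196.97 = 0.07108 mol
Au³⁺ + 3e⁻ → Au, so n(e⁻) = 3 × 0.07108 = 0.2132 mol
The cells are in series, so the same charge (and hence the same n(e⁻) = 0.2132 mol) passes through both.
Al³⁺ + 3e⁻ → Al, so n(Al) = 0.2132 / 3 = 0.07107 mol
m(Al) = 0.07107 × 26.98 = 1.92 g

1.92 g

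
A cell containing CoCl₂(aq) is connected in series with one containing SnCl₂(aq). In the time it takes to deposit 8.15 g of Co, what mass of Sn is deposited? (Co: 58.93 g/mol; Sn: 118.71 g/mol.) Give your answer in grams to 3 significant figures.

n(Co) = 8.15 / 58.93 = 0.1383 mol
Co²⁺ + 2e⁻ → Co, so n(e⁻) = 2 × 0.1383 = 0.2766 mol
Since the cells are in series, n(e⁻) in the Sn cell is also 0.2766 mol.
Sn²⁺ + 2e⁻ → Sn, so n(Sn) = 0.2766 / 2 = 0.1383 mol
m(Sn) = 0.1383 × 118.71 = 16.4 g

16.4 g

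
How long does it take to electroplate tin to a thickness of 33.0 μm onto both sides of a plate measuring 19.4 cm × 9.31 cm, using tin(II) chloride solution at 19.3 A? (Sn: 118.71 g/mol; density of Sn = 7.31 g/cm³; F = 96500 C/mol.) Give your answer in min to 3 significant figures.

Plated area = 2 × 19.4 × 9.31 = 361.2 cm²
Volume = 361.2 × 33.0×10⁻⁴ cm = 1.192 cm³
m(Sn) = 1.192 × 7.31 = 8.714 g
n(Sn) = 8.714 / 118.71 = 0.07341 mol; n(e⁻) = 2 × 0.07341 = 0.1468 mol
Q = 0.1468 × 96500 = 14170 C
t = 14170 / 19.3 = 734.2 s = 12.2 min

12.2 min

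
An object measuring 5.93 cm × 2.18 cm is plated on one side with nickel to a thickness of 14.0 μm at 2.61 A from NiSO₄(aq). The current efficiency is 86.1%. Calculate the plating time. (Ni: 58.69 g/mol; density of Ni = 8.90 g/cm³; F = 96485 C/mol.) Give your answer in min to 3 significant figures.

Plated area = 5.93 × 2.18 = 12.93 cm²
Volume = 12.93 × 14.0×10⁻⁴ cm = 0.01810 cm³
m(Ni) = 0.01810 × 8.90 = 0.1611 g
n(Ni) = 0.1611 / 58.69 = 0.002745 mol; n(e⁻) = 2 × 0.002745 = 0.005490 mol
Q = 0.005490 × 96485 / 0.861 = 615.2 C
t = 615.2 / 2.61 = 235.7 s = 3.93 min

3.93 min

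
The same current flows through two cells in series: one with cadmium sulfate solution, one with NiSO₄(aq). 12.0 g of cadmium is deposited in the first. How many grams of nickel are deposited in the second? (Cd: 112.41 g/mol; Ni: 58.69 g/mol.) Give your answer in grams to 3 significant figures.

6.27 g

n(Cd) = 12.0 / 112.41 = 0.1068 mol
Cd²⁺ + 2e⁻ → Cd, so n(e⁻) = 2 × 0.1068 = 0.2136 mol
Same current for the same time ⇒ same n(e⁻) = 0.2136 mol in both cells.
Ni²⁺ + 2e⁻ → Ni, so n(Ni) = 0.2136 / 2 = 0.1068 mol
m(Ni) = 0.1068 × 58.69 = 6.27 g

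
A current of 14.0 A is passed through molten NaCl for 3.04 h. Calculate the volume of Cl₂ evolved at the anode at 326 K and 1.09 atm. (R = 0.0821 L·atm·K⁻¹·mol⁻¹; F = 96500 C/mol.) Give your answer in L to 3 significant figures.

Q = It = 14.0 × 10944 = 1.532×10^5 C
Moles of electrons = 1.532×10^5 / 96500 = 1.588 mol
2Cl⁻ → Cl₂ + 2e⁻, so n(Cl₂) = 1.588 / 2 = 0.7940 mol
V = nRT/P = 0.7940 × 0.0821 × 326 / 1.09 = 19.50 L

19.5 L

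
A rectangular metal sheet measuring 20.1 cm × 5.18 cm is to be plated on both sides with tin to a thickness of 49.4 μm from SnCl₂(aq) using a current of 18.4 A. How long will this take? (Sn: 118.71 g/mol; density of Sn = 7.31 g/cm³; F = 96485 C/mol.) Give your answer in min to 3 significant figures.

Plated area = 2 × 20.1 × 5.18 = 208.2 cm²
Volume = 208.2 × 49.4×10⁻⁴ cm = 1.029 cm³
m(Sn) = 1.029 × 7.31 = 7.522 g
n(Sn) = 7.522 / 118.71 = 0.06336 mol; n(e⁻) = 2 × 0.06336 = 0.1267 mol
Q = 0.1267 × 96485 = 12220 C
t = 12220 / 18.4 = 664.1 s = 11.1 min

11.1 min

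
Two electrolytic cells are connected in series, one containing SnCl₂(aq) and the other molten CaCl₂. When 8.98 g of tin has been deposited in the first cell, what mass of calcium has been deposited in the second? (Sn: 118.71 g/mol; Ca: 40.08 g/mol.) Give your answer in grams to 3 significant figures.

n(Sn) = 8.98 / 118.71 = 0.07565 mol
Sn²⁺ + 2e⁻ → Sn, so n(e⁻) = 2 × 0.07565 = 0.1513 mol
In series, the same 0.1513 mol of electrons flows through the second cell.
Ca²⁺ + 2e⁻ → Ca, so n(Ca) = 0.1513 / 2 = 0.07565 mol
m(Ca) = 0.07565 × 40.08 = 3.03 g

3.03 g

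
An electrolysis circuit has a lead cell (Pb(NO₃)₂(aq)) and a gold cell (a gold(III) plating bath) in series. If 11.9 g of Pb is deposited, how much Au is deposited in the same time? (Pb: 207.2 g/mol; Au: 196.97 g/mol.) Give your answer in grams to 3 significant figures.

7.54 g

n(Pb) = 11.9 / 207.2 = 0.05743 mol
Pb²⁺ + 2e⁻ → Pb, so n(e⁻) = 2 × 0.05743 = 0.1149 mol
Same current for the same time ⇒ same n(e⁻) = 0.1149 mol in both cells.
Au³⁺ + 3e⁻ → Au, so n(Au) = 0.1149 / 3 = 0.03830 mol
m(Au) = 0.03830 × 196.97 = 7.54 g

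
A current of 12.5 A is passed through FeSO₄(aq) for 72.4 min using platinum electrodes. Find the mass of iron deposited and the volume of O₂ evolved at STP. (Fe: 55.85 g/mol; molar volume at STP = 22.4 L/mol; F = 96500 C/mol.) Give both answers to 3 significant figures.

15.7 g Fe; 3.15 L O₂

Q = 12.5 × 4344 = 54300 C; n(e⁻) = 54300 / 96500 = 0.5627 mol
Cathode: Fe²⁺ + 2e⁻ → Fe → n(Fe) = 0.5627/2 = 0.2814 mol → 15.7 g
Anode: 2H₂O → O₂ + 4H⁺ + 4e⁻ → n(O₂) = 0.5627/4 = 0.1407 mol → 3.15 L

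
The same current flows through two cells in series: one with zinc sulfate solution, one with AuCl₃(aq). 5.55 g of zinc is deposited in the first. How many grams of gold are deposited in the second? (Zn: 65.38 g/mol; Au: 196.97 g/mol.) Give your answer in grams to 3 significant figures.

11.1 g

n(Zn) = 5.55 / 65.38 = 0.08489 mol
Zn²⁺ + 2e⁻ → Zn, so n(e⁻) = 2 × 0.08489 = 0.1698 mol
The cells are in series, so the same charge (and hence the same n(e⁻) = 0.1698 mol) passes through both.
Au³⁺ + 3e⁻ → Au, so n(Au) = 0.1698 / 3 = 0.05660 mol
m(Au) = 0.05660 × 196.97 = 11.1 g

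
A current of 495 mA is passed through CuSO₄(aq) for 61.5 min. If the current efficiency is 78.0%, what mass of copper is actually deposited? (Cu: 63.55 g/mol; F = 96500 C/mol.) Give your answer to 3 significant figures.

Q = 0.495 × 3690 = 1827 C
n(e⁻) = 1827 / 96500 = 0.01893 mol
Cu²⁺ + 2e⁻ → Cu, so theoretical m(Cu) = 0.009465 × 63.55 = 0.6015 g
Actual mass = 78.0% × 0.6015 = 0.469 g

0.469 g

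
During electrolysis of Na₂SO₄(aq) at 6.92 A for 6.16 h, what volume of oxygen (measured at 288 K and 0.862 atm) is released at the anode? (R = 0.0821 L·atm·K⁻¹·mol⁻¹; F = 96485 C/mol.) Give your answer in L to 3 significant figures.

Q = It = 6.92 × 22176 = 1.535×10^5 C
n(e⁻) = Q/F = 1.535×10^5/96485 = 1.591 mol
2H₂O → O₂ + 4H⁺ + 4e⁻, so n(O₂) = 1.591 / 4 = 0.3978 mol
V = nRT/P = 0.3978 × 0.0821 × 288 / 0.862 = 10.91 L

10.9 L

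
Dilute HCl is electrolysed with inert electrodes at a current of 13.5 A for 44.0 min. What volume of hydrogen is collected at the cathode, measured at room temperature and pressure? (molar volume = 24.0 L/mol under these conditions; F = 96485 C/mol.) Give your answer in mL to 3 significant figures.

Q = It = 13.5 × 2640 = 35640 C
n(e⁻) = 35640 / 96485 = 0.3694 mol
2H⁺ + 2e⁻ → H₂, so n(H₂) = 0.3694 / 2 = 0.1847 mol
V = 0.1847 × 24.0 = 4.433 L
= 4430 mL

4430 mL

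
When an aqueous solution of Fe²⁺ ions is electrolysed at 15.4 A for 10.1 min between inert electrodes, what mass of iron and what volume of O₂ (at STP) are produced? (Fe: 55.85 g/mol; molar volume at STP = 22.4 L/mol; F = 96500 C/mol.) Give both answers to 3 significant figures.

Q = 15.4 × 606 = 9332 C; n(e⁻) = 9332 / 96500 = 0.09670 mol
Cathode: Fe²⁺ + 2e⁻ → Fe → n(Fe) = 0.09670/2 = 0.04835 mol → 2.70 g
Anode: 2H₂O → O₂ + 4H⁺ + 4e⁻ → n(O₂) = 0.09670/4 = 0.02418 mol → 0.542 L

2.70 g Fe; 0.542 L O₂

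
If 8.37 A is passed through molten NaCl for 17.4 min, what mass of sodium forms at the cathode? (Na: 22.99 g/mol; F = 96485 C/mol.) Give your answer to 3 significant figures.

Q = 8.37 A × 1044 s = 8738 C
n(e⁻) = 8738 / 96485 = 0.09056 mol
Na⁺ + e⁻ → Na, so n(Na) = 0.09056 mol
m = 0.09056 × 22.99 = 2.08 g

2.08 g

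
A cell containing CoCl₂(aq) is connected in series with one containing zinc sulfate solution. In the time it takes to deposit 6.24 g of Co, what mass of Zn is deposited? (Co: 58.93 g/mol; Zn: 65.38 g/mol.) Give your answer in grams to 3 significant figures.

n(Co) = 6.24 / 58.93 = 0.1059 mol
Co²⁺ + 2e⁻ → Co, so n(e⁻) = 2 × 0.1059 = 0.2118 mol
In series, the same 0.2118 mol of electrons flows through the second cell.
Zn²⁺ + 2e⁻ → Zn, so n(Zn) = 0.2118 / 2 = 0.1059 mol
m(Zn) = 0.1059 × 65.38 = 6.92 g

6.92 g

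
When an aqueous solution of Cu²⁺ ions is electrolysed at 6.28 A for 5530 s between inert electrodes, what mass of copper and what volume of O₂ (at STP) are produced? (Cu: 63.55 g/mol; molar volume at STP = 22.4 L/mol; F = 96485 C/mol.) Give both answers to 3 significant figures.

11.4 g Cu; 2.02 L O₂

Q = 6.28 × 5530 = 34730 C; n(e⁻) = 34730 / 96485 = 0.3600 mol
Cathode: Cu²⁺ + 2e⁻ → Cu → n(Cu) = 0.3600/2 = 0.1800 mol → 11.4 g
Anode: 2H₂O → O₂ + 4H⁺ + 4e⁻ → n(O₂) = 0.3600/4 = 0.09000 mol → 2.02 L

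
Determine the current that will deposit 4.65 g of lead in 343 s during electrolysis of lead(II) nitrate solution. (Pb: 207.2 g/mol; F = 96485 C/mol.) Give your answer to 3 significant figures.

n(Pb) = 4.65 / 207.2 = 0.02244 mol
Pb²⁺ + 2e⁻ → Pb, so n(e⁻) = 2 × 0.02244 = 0.04488 mol
Q = 0.04488 × 96485 = 4330 C
I = Q / t = 4330 / 343 s = 12.6 A

12.6 A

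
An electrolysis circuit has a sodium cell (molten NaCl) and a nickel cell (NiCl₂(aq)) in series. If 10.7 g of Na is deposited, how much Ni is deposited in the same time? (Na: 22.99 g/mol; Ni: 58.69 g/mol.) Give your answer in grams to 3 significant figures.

13.7 g

n(Na) = 10.7 / 22.99 = 0.4654 mol
Na⁺ + e⁻ → Na, so n(e⁻) = 0.4654 mol
Same current for the same time ⇒ same n(e⁻) = 0.4654 mol in both cells.
Ni²⁺ + 2e⁻ → Ni, so n(Ni) = 0.4654 / 2 = 0.2327 mol
m(Ni) = 0.2327 × 58.69 = 13.7 g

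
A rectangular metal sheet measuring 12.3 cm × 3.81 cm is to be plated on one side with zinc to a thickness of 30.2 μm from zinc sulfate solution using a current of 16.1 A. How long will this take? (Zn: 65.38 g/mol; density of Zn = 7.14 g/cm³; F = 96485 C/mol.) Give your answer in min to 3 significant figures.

3.09 min

Plated area = 12.3 × 3.81 = 46.86 cm²
Volume = 46.86 × 30.2×10⁻⁴ cm = 0.1415 cm³
m(Zn) = 0.1415 × 7.14 = 1.010 g
n(Zn) = 1.010 / 65.38 = 0.01545 mol; n(e⁻) = 2 × 0.01545 = 0.03090 mol
Q = 0.03090 × 96485 = 2981 C
t = 2981 / 16.1 = 185.2 s = 3.09 min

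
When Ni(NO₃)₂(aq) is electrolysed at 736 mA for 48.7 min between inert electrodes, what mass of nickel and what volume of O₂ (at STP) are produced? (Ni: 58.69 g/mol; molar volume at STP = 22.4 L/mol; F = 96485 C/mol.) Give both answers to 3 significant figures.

Q = 0.736 × 2922 = 2151 C; n(e⁻) = 2151 / 96485 = 0.02229 mol
Cathode: Ni²⁺ + 2e⁻ → Ni → n(Ni) = 0.02229/2 = 0.01115 mol → 0.654 g
Anode: 2H₂O → O₂ + 4H⁺ + 4e⁻ → n(O₂) = 0.02229/4 = 0.005573 mol → 0.125 L

0.654 g Ni; 0.125 L O₂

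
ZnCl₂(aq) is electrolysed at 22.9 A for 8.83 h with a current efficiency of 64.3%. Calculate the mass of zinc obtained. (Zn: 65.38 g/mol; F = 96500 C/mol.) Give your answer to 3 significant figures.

Q = 22.9 × 31788 = 7.279×10^5 C
n(e⁻) = 7.279×10^5 / 96500 = 7.543 mol
Zn²⁺ + 2e⁻ → Zn, so theoretical m(Zn) = 3.772 × 65.38 = 246.6 g
Actual mass = 64.3% × 246.6 = 159 g

159 g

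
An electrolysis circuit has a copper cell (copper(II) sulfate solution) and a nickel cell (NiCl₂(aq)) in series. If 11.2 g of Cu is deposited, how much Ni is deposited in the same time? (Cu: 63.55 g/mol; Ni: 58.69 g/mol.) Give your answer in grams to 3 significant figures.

n(Cu) = 11.2 / 63.55 = 0.1762 mol
Cu²⁺ + 2e⁻ → Cu, so n(e⁻) = 2 × 0.1762 = 0.3524 mol
The cells are in series, so the same charge (and hence the same n(e⁻) = 0.3524 mol) passes through both.
Ni²⁺ + 2e⁻ → Ni, so n(Ni) = 0.3524 / 2 = 0.1762 mol
m(Ni) = 0.1762 × 58.69 = 10.3 g

10.3 g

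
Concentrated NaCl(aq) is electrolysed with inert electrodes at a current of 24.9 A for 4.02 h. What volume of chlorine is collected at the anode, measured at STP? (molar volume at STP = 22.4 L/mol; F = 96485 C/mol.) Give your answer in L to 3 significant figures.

Q = 24.9 A × 14472 s = 3.604×10^5 C
Moles of electrons = 3.604×10^5 / 96485 = 3.735 mol
2Cl⁻ → Cl₂ + 2e⁻, so n(Cl₂) = 3.735 / 2 = 1.868 mol
V = 1.868 × 22.4 = 41.84 L

41.8 L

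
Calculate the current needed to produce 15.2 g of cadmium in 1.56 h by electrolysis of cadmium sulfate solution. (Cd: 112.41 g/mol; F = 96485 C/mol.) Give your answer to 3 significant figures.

n(Cd) = 15.2 / 112.41 = 0.1352 mol
Cd²⁺ + 2e⁻ → Cd, so n(e⁻) = 2 × 0.1352 = 0.2704 mol
Q = 0.2704 × 96485 = 26090 C
I = Q / t = 26090 / 5616 s = 4.65 A

4.65 A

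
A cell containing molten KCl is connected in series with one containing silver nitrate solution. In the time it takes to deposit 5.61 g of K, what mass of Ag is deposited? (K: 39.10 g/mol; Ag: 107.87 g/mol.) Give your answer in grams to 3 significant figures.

n(K) = 5.61 / 39.10 = 0.1435 mol
K⁺ + e⁻ → K, so n(e⁻) = 0.1435 mol
Same current for the same time ⇒ same n(e⁻) = 0.1435 mol in both cells.
Ag⁺ + e⁻ → Ag, so n(Ag) = 0.1435 mol
m(Ag) = 0.1435 × 107.87 = 15.5 g

15.5 g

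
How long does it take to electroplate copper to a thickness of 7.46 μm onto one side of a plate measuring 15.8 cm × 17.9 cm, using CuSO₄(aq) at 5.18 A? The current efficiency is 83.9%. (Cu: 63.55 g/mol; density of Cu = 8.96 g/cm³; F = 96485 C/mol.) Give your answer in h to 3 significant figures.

0.367 h

Plated area = 15.8 × 17.9 = 282.8 cm²
Volume = 282.8 × 7.46×10⁻⁴ cm = 0.2110 cm³
m(Cu) = 0.2110 × 8.96 = 1.891 g
n(Cu) = 1.891 / 63.55 = 0.02976 mol; n(e⁻) = 2 × 0.02976 = 0.05952 mol
Q = 0.05952 × 96485 / 0.839 = 6845 C
t = 6845 / 5.18 = 1321 s = 0.367 h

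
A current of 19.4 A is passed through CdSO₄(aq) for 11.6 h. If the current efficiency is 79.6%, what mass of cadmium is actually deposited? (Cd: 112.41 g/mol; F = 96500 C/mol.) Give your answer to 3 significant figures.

376 g

Q = 19.4 × 41760 = 8.101×10^5 C
n(e⁻) = 8.101×10^5 / 96500 = 8.395 mol
Cd²⁺ + 2e⁻ → Cd, so theoretical m(Cd) = 4.198 × 112.41 = 471.9 g
Actual mass = 79.6% × 471.9 = 376 g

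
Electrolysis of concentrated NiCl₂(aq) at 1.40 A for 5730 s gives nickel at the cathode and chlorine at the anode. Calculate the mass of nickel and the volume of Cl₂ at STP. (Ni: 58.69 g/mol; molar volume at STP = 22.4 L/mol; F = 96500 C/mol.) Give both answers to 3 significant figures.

2.44 g Ni; 0.931 L Cl₂

Q = 1.40 × 5730 = 8022 C; n(e⁻) = 8022 / 96500 = 0.08313 mol
Cathode: Ni²⁺ + 2e⁻ → Ni → n(Ni) = 0.08313/2 = 0.04157 mol → 2.44 g
Anode: 2Cl⁻ → Cl₂ + 2e⁻ → n(Cl₂) = 0.08313/2 = 0.04157 mol → 0.931 L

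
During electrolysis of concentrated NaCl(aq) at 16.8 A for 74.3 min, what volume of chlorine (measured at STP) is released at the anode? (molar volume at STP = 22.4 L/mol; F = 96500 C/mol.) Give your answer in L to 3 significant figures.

Charge passed = 16.8 × 4458 = 74890 C
n(e⁻) = Q/F = 74890/96500 = 0.7761 mol
2Cl⁻ → Cl₂ + 2e⁻, so n(Cl₂) = 0.7761 / 2 = 0.3881 mol
V = 0.3881 × 22.4 = 8.693 L

8.69 L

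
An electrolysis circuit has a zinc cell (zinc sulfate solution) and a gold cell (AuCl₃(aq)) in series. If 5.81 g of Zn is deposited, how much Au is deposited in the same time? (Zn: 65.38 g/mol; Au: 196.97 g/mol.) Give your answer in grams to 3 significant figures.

11.7 g

n(Zn) = 5.81 / 65.38 = 0.08887 mol
Zn²⁺ + 2e⁻ → Zn, so n(e⁻) = 2 × 0.08887 = 0.1777 mol
Since the cells are in series, n(e⁻) in the Au cell is also 0.1777 mol.
Au³⁺ + 3e⁻ → Au, so n(Au) = 0.1777 / 3 = 0.05923 mol
m(Au) = 0.05923 × 196.97 = 11.7 g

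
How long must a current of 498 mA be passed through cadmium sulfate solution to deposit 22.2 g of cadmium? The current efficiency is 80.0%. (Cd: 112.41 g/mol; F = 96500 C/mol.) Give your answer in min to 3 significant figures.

n(Cd) = 22.2 / 112.41 = 0.1975 mol
Cd²⁺ + 2e⁻ → Cd, so n(e⁻) = 2 × 0.1975 = 0.3950 mol
Q = 0.3950 × 96500 / 0.800 = 47650 C
t = Q / I = 47650 / 0.498 = 95680 s = 1590 min

1590 min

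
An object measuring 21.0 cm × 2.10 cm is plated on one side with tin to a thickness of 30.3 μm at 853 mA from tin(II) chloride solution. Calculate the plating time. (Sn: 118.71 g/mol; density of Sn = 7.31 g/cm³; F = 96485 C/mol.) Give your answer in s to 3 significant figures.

1860 s

Plated area = 21.0 × 2.10 = 44.10 cm²
Volume = 44.10 × 30.3×10⁻⁴ cm = 0.1336 cm³
m(Sn) = 0.1336 × 7.31 = 0.9766 g
n(Sn) = 0.9766 / 118.71 = 0.008227 mol; n(e⁻) = 2 × 0.008227 = 0.01645 mol
Q = 0.01645 × 96485 = 1587 C
t = 1587 / 0.853 = 1860 s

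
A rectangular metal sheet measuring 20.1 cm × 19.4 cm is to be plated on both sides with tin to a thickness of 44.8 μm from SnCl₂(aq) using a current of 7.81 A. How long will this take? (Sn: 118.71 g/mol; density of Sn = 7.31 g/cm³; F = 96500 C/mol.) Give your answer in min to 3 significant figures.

Plated area = 2 × 20.1 × 19.4 = 779.9 cm²
Volume = 779.9 × 44.8×10⁻⁴ cm = 3.494 cm³
m(Sn) = 3.494 × 7.31 = 25.54 g
n(Sn) = 25.54 / 118.71 = 0.2151 mol; n(e⁻) = 2 × 0.2151 = 0.4302 mol
Q = 0.4302 × 96500 = 41510 C
t = 41510 / 7.81 = 5315 s = 88.6 min

88.6 min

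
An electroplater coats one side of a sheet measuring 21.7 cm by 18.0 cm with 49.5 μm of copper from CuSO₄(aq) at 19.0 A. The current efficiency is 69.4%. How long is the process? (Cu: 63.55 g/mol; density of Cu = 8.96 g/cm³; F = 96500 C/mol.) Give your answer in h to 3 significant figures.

Plated area = 21.7 × 18.0 = 390.6 cm²
Volume = 390.6 × 49.5×10⁻⁴ cm = 1.933 cm³
m(Cu) = 1.933 × 8.96 = 17.32 g
n(Cu) = 17.32 / 63.55 = 0.2725 mol; n(e⁻) = 2 × 0.2725 = 0.5450 mol
Q = 0.5450 × 96500 / 0.694 = 75780 C
t = 75780 / 19.0 = 3988 s = 1.11 h

1.11 h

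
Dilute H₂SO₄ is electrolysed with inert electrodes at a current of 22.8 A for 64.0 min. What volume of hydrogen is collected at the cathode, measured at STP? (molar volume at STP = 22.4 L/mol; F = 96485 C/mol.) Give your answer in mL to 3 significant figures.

Charge passed = 22.8 × 3840 = 87550 C
n(e⁻) = 87550 / 96485 = 0.9074 mol
2H⁺ + 2e⁻ → H₂, so n(H₂) = 0.9074 / 2 = 0.4537 mol
V = 0.4537 × 22.4 = 10.16 L
= 10200 mL

10200 mL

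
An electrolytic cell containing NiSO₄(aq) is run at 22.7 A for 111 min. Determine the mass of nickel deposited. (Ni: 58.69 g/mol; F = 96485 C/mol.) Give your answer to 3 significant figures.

46.0 g

Q = 22.7 A × 6660 s = 1.512×10^5 C
Moles of electrons = 1.512×10^5 / 96485 = 1.567 mol
Ni²⁺ + 2e⁻ → Ni, so n(Ni) = 1.567 / 2 = 0.7835 mol
m = 0.7835 × 58.69 = 46.0 g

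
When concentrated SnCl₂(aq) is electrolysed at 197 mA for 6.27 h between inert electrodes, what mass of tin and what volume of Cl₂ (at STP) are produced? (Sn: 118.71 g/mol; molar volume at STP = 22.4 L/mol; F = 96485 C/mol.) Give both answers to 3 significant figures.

Q = 0.197 × 22572 = 4447 C; n(e⁻) = 4447 / 96485 = 0.04609 mol
Cathode: Sn²⁺ + 2e⁻ → Sn → n(Sn) = 0.04609/2 = 0.02305 mol → 2.74 g
Anode: 2Cl⁻ → Cl₂ + 2e⁻ → n(Cl₂) = 0.04609/2 = 0.02305 mol → 0.516 L

2.74 g Sn; 0.516 L Cl₂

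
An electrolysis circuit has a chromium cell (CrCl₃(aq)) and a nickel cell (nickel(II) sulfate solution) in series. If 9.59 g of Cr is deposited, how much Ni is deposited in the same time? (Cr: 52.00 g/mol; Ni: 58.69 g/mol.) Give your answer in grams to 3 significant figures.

16.2 g

n(Cr) = 9.59 / 52.00 = 0.1844 mol
Cr³⁺ + 3e⁻ → Cr, so n(e⁻) = 3 × 0.1844 = 0.5532 mol
In series, the same 0.5532 mol of electrons flows through the second cell.
Ni²⁺ + 2e⁻ → Ni, so n(Ni) = 0.5532 / 2 = 0.2766 mol
m(Ni) = 0.2766 × 58.69 = 16.2 g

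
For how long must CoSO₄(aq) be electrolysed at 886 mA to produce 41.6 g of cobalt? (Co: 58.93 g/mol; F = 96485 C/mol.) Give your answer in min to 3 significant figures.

2560 min

n(Co) = 41.6 / 58.93 = 0.7059 mol
Co²⁺ + 2e⁻ → Co, so n(e⁻) = 2 × 0.7059 = 1.412 mol
Q = 1.412 × 96485 = 1.362×10^5 C
t = Q / I = 1.362×10^5 / 0.886 = 1.537×10^5 s = 2560 min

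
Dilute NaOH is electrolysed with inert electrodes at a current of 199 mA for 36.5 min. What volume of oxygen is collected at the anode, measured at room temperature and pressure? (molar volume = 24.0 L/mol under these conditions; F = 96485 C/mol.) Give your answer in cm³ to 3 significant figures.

27.1 cm³

Charge passed = 0.199 × 2190 = 435.8 C
n(e⁻) = Q/F = 435.8/96485 = 0.004517 mol
2H₂O → O₂ + 4H⁺ + 4e⁻, so n(O₂) = 0.004517 / 4 = 0.001129 mol
V = 0.001129 × 24.0 = 0.02710 L
= 27.1 cm³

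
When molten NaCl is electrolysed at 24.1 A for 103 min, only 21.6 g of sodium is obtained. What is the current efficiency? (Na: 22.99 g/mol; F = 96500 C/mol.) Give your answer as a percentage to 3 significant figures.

Q = 24.1 × 6180 = 1.489×10^5 C
n(e⁻) = 1.489×10^5 / 96500 = 1.543 mol
Na⁺ + e⁻ → Na, so theoretical n(Na) = 1.543 mol → 35.47 g
Efficiency = 21.6 / 35.47 = 0.6090 = 60.9%

60.9%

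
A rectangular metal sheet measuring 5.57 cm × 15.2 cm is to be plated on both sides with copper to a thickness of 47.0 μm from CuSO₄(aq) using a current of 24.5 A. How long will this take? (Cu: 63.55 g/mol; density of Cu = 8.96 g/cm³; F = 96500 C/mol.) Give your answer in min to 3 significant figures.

14.7 min

Plated area = 2 × 5.57 × 15.2 = 169.3 cm²
Volume = 169.3 × 47.0×10⁻⁴ cm = 0.7957 cm³
m(Cu) = 0.7957 × 8.96 = 7.129 g
n(Cu) = 7.129 / 63.55 = 0.1122 mol; n(e⁻) = 2 × 0.1122 = 0.2244 mol
Q = 0.2244 × 96500 = 21650 C
t = 21650 / 24.5 = 883.7 s = 14.7 min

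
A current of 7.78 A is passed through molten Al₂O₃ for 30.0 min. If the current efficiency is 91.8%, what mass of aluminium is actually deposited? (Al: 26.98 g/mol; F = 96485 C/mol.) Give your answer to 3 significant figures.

1.20 g

Q = 7.78 × 1800 = 14000 C
n(e⁻) = 14000 / 96485 = 0.1451 mol
Al³⁺ + 3e⁻ → Al, so theoretical m(Al) = 0.04837 × 26.98 = 1.305 g
Actual mass = 91.8% × 1.305 = 1.20 g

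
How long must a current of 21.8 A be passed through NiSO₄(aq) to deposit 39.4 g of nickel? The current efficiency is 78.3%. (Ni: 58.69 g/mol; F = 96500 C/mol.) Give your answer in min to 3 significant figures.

n(Ni) = 39.4 / 58.69 = 0.6713 mol
Ni²⁺ + 2e⁻ → Ni, so n(e⁻) = 2 × 0.6713 = 1.343 mol
Q = 1.343 × 96500 / 0.783 = 1.655×10^5 C
t = Q / I = 1.655×10^5 / 21.8 = 7592 s = 127 min

127 min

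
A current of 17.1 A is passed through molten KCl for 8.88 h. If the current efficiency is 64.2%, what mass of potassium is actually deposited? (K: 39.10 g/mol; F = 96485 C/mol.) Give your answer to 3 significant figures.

Q = 17.1 × 31968 = 5.467×10^5 C
n(e⁻) = 5.467×10^5 / 96485 = 5.666 mol
K⁺ + e⁻ → K, so theoretical m(K) = 5.666 × 39.10 = 221.5 g
Actual mass = 64.2% × 221.5 = 142 g

142 g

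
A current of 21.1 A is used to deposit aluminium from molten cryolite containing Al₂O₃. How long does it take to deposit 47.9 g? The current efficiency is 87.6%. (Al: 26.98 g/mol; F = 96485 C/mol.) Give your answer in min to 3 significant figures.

463 min

n(Al) = 47.9 / 26.98 = 1.775 mol
Al³⁺ + 3e⁻ → Al, so n(e⁻) = 3 × 1.775 = 5.325 mol
Q = 5.325 × 96485 / 0.876 = 5.865×10^5 C
t = Q / I = 5.865×10^5 / 21.1 = 27800 s = 463 min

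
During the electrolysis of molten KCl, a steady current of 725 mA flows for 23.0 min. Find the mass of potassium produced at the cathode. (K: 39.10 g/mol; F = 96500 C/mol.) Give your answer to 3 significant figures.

0.405 g

Q = 0.725 A × 1380 s = 1001 C
n(e⁻) = Q/F = 1001/96500 = 0.01037 mol
K⁺ + e⁻ → K, so n(K) = 0.01037 mol
m = 0.01037 × 39.10 = 0.405 g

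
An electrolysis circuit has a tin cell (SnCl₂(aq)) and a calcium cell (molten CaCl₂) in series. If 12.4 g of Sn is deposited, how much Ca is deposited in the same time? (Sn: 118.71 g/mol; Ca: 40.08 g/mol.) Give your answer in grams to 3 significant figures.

n(Sn) = 12.4 / 118.71 = 0.1045 mol
Sn²⁺ + 2e⁻ → Sn, so n(e⁻) = 2 × 0.1045 = 0.2090 mol
In series, the same 0.2090 mol of electrons flows through the second cell.
Ca²⁺ + 2e⁻ → Ca, so n(Ca) = 0.2090 / 2 = 0.1045 mol
m(Ca) = 0.1045 × 40.08 = 4.19 g

4.19 g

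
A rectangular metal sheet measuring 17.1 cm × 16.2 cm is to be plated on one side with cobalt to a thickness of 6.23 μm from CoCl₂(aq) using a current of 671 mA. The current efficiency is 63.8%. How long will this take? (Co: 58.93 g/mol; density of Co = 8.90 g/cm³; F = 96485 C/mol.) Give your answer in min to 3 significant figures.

Plated area = 17.1 × 16.2 = 277.0 cm²
Volume = 277.0 × 6.23×10⁻⁴ cm = 0.1726 cm³
m(Co) = 0.1726 × 8.90 = 1.536 g
n(Co) = 1.536 / 58.93 = 0.02606 mol; n(e⁻) = 2 × 0.02606 = 0.05212 mol
Q = 0.05212 × 96485 / 0.638 = 7882 C
t = 7882 / 0.671 = 11750 s = 196 min

196 min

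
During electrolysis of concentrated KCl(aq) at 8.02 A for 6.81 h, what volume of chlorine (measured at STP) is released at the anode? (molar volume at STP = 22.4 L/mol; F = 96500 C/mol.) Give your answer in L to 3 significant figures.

22.8 L

Charge passed = 8.02 × 24516 = 1.966×10^5 C
Moles of electrons = 1.966×10^5 / 96500 = 2.037 mol
2Cl⁻ → Cl₂ + 2e⁻, so n(Cl₂) = 2.037 / 2 = 1.019 mol
V = 1.019 × 22.4 = 22.83 L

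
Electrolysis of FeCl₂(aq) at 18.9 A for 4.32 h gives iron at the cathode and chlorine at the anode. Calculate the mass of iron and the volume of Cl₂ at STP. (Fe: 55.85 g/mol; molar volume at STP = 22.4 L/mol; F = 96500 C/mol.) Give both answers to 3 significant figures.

Q = 18.9 × 15552 = 2.939×10^5 C; n(e⁻) = 2.939×10^5 / 96500 = 3.046 mol
Cathode: Fe²⁺ + 2e⁻ → Fe → n(Fe) = 3.046/2 = 1.523 mol → 85.1 g
Anode: 2Cl⁻ → Cl₂ + 2e⁻ → n(Cl₂) = 3.046/2 = 1.523 mol → 34.1 L

85.1 g Fe; 34.1 L Cl₂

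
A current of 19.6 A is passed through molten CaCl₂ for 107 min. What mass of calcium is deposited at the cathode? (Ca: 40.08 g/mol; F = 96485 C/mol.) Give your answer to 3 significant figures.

26.1 g

Q = It = 19.6 × 6420 = 1.258×10^5 C
n(e⁻) = 1.258×10^5 / 96485 = 1.304 mol
Ca²⁺ + 2e⁻ → Ca, so n(Ca) = 1.304 / 2 = 0.6520 mol
m = 0.6520 × 40.08 = 26.1 g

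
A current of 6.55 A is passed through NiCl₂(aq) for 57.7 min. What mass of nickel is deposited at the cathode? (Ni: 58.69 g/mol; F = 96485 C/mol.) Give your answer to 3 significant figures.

6.90 g

Q = 6.55 A × 3462 s = 22680 C
n(e⁻) = Q/F = 22680/96485 = 0.2351 mol
Ni²⁺ + 2e⁻ → Ni, so n(Ni) = 0.2351 / 2 = 0.1176 mol
m = 0.1176 × 58.69 = 6.90 g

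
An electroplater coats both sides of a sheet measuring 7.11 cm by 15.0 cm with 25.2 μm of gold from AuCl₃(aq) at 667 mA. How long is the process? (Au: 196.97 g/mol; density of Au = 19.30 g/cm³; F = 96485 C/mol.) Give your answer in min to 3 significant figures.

Plated area = 2 × 7.11 × 15.0 = 213.3 cm²
Volume = 213.3 × 25.2×10⁻⁴ cm = 0.5375 cm³
m(Au) = 0.5375 × 19.30 = 10.37 g
n(Au) = 10.37 / 196.97 = 0.05265 mol; n(e⁻) = 3 × 0.05265 = 0.1580 mol
Q = 0.1580 × 96485 = 15240 C
t = 15240 / 0.667 = 22850 s = 381 min

381 min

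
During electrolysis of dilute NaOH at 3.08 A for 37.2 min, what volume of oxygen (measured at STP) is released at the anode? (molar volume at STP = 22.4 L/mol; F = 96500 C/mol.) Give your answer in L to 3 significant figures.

0.399 L

Q = 3.08 A × 2232 s = 6875 C
n(e⁻) = 6875 / 96500 = 0.07124 mol
2H₂O → O₂ + 4H⁺ + 4e⁻, so n(O₂) = 0.07124 / 4 = 0.01781 mol
V = 0.01781 × 22.4 = 0.3989 L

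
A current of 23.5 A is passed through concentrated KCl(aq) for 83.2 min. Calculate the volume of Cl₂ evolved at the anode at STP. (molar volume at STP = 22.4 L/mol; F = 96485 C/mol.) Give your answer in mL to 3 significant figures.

13600 mL

Q = 23.5 A × 4992 s = 1.173×10^5 C
n(e⁻) = Q/F = 1.173×10^5/96485 = 1.216 mol
2Cl⁻ → Cl₂ + 2e⁻, so n(Cl₂) = 1.216 / 2 = 0.6080 mol
V = 0.6080 × 22.4 = 13.62 L
= 13600 mL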